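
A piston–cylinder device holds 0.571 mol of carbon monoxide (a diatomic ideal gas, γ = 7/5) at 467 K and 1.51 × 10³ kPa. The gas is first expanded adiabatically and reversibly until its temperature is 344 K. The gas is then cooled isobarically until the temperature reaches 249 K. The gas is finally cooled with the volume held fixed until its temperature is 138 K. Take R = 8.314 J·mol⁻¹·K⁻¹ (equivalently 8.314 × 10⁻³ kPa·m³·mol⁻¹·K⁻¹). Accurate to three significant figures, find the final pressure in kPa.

P₄ ≈ 287 kPa

From PV = nRT: V₁ = nRT₁/P₁ = 0.001468 m³.
Reversible adiabatic, γ = 7/5: P₂ = P₁·(T₂/T₁)^(γ/(γ−1)) = 518.0 kPa; V₂ = V₁·(T₁/T₂)^(1/(γ−1)) = 0.003153 m³.
Isobaric, so V/T is constant: P₃ = P₂; V₃ = V₂·(T₃/T₂) = 0.002282 m³.
Isochoric, so P/T is constant: V₄ = V₃; P₄ = P₃·(T₄/T₃) = 287.1 kPa.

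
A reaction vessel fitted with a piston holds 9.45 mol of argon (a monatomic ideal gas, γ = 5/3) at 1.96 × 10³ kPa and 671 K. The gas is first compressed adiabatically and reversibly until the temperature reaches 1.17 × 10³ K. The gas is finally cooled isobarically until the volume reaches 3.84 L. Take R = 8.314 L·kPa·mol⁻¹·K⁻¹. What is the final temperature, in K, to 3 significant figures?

From PV = nRT: V₁ = nRT₁/P₁ = 26.90 L.
Adiabatic (γ = 5/3), T V^(γ−1) and P V^γ constant: P₂ = P₁·(T₂/T₁)^(γ/(γ−1)) = 7869 kPa; V₂ = V₁·(T₁/T₂)^(1/(γ−1)) = 11.68 L.
P constant ⇒ V ∝ T: P₃ = P₂; T₃ = T₂·(V₃/V₂) = 384.6 K.

T₃ ≈ 385 K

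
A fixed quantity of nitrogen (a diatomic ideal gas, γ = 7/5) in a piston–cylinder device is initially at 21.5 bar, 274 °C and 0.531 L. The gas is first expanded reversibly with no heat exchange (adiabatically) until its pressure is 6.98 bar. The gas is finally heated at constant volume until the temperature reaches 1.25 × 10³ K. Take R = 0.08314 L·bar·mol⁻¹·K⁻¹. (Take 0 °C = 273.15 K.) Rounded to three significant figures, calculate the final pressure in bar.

Convert: T₁ = 547.1 K.
Adiabatic (γ = 7/5), T V^(γ−1) and P V^γ constant: T₂ = T₁·(P₂/P₁)^((γ−1)/γ) = 396.7 K; V₂ = V₁·(P₁/P₂)^(1/γ) = 1.186 L.
Isochoric, so P/T is constant: V₃ = V₂; P₃ = P₂·(T₃/T₂) = 21.99 bar.

P₃ ≈ 22.0 bar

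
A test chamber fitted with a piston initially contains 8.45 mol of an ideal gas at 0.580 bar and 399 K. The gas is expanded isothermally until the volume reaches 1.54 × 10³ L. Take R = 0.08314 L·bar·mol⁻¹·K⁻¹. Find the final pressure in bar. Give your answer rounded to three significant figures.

P₂ ≈ 0.182 bar

From PV = nRT: V₁ = nRT₁/P₁ = 483.3 L.
Isothermal, so P V is constant: T₂ = T₁; P₂ = P₁·(V₁/V₂) = 0.1820 bar.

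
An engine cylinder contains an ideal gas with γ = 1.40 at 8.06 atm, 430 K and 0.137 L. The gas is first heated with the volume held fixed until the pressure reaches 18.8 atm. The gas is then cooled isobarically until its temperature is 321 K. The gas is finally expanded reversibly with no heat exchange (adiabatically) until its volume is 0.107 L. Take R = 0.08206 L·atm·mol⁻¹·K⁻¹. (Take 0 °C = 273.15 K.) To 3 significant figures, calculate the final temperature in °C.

Isochoric, so P/T is constant: V₂ = V₁; T₂ = T₁·(P₂/P₁) = 1003 K.
P constant ⇒ V ∝ T: P₃ = P₂; V₃ = V₂·(T₃/T₂) = 0.04385 L.
Adiabatic (γ = 1.40), T V^(γ−1) and P V^γ constant: T₄ = T₃·(V₃/V₄)^(γ−1) = 224.7 K; P₄ = P₃·(V₃/V₄)^γ = 5.392 atm.

T₄ ≈ -48.5 °C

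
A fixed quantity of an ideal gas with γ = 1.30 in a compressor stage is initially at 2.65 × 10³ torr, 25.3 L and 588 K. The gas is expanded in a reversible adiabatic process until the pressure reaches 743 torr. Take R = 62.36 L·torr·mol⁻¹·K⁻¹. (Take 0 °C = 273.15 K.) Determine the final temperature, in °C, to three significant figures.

T₂ ≈ 165 °C

Reversible adiabatic, γ = 1.30: T₂ = T₁·(P₂/P₁)^((γ−1)/γ) = 438.5 K; V₂ = V₁·(P₁/P₂)^(1/γ) = 67.29 L.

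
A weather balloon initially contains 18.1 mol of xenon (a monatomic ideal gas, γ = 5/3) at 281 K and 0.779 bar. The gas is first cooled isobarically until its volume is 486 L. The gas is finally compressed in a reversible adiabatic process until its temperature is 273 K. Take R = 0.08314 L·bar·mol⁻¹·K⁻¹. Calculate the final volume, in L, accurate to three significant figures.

V₃ ≈ 430 L

From PV = nRT: V₁ = nRT₁/P₁ = 542.8 L.
Isobaric, so V/T is constant: P₂ = P₁; T₂ = T₁·(V₂/V₁) = 251.6 K.
Reversible adiabatic, γ = 5/3: P₃ = P₂·(T₃/T₂)^(γ/(γ−1)) = 0.9555 bar; V₃ = V₂·(T₂/T₃)^(1/(γ−1)) = 430.0 L.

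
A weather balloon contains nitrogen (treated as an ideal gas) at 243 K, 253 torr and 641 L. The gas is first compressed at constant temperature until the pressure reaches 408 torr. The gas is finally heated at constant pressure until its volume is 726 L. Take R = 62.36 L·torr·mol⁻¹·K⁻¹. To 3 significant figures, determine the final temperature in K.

T₃ ≈ 444 K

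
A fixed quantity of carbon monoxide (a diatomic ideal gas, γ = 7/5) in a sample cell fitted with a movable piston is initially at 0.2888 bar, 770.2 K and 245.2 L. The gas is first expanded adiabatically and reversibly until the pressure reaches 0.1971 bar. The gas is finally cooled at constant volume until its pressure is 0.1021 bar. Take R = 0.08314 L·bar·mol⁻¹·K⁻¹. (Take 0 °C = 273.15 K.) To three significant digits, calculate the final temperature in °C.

Reversible adiabatic, γ = 7/5: T₂ = T₁·(P₂/P₁)^((γ−1)/γ) = 690.6 K; V₂ = V₁·(P₁/P₂)^(1/γ) = 322.1 L.
V constant ⇒ P ∝ T: V₃ = V₂; T₃ = T₂·(P₃/P₂) = 357.7 K.

T₃ ≈ 84.6 °C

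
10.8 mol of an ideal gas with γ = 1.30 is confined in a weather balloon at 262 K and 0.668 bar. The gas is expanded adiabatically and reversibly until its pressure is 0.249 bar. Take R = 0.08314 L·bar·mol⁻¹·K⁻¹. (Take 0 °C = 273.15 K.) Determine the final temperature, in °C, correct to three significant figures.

T₂ ≈ -64.5 °C

From PV = nRT: V₁ = nRT₁/P₁ = 352.2 L.
Reversible adiabatic, γ = 1.30: T₂ = T₁·(P₂/P₁)^((γ−1)/γ) = 208.6 K; V₂ = V₁·(P₁/P₂)^(1/γ) = 752.4 L.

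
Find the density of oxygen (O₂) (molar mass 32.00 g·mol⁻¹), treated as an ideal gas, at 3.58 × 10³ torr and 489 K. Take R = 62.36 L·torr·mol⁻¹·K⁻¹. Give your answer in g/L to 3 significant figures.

ρ = PM/(RT) = (3.58e+03 × 32.00) / (62.36 × 489.0)

ρ ≈ 3.76 g/L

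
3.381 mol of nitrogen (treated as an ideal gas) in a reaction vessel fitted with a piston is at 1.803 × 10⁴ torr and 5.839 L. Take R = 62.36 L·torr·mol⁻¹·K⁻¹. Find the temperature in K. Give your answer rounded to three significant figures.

T ≈ 499 K

PV = nRT ⇒ T = PV/(nR) = (1.803e+04 × 5.839) / (3.381 × 62.36)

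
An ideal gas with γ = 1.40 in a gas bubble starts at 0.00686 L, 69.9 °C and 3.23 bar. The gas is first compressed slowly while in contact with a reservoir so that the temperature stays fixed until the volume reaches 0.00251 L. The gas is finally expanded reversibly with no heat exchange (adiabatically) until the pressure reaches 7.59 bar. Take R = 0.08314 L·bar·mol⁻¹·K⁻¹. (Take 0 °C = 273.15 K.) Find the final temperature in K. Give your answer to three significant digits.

T₃ ≈ 329 K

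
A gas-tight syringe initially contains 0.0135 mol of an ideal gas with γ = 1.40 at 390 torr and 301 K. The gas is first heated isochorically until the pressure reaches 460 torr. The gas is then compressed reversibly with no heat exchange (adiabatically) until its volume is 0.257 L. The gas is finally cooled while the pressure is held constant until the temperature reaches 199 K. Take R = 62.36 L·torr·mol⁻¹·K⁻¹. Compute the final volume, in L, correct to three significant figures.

V₄ ≈ 0.0994 L

From PV = nRT: V₁ = nRT₁/P₁ = 0.6497 L.
V constant ⇒ P ∝ T: V₂ = V₁; T₂ = T₁·(P₂/P₁) = 355.0 K.
Reversible adiabatic, γ = 1.40: T₃ = T₂·(V₂/V₃)^(γ−1) = 514.5 K; P₃ = P₂·(V₂/V₃)^γ = 1685 torr.
P constant ⇒ V ∝ T: P₄ = P₃; V₄ = V₃·(T₄/T₃) = 0.09940 L.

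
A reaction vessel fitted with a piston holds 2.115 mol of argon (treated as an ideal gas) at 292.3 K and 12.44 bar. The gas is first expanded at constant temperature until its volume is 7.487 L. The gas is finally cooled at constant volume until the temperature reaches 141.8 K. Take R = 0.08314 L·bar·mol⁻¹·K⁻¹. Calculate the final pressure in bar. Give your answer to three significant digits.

From PV = nRT: V₁ = nRT₁/P₁ = 4.132 L.
Isothermal, so P V is constant: T₂ = T₁; P₂ = P₁·(V₁/V₂) = 6.865 bar.
Isochoric, so P/T is constant: V₃ = V₂; P₃ = P₂·(T₃/T₂) = 3.330 bar.

P₃ ≈ 3.33 bar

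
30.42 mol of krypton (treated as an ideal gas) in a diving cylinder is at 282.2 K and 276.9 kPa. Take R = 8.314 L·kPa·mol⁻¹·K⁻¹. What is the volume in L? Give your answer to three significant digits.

V ≈ 258 L

PV = nRT ⇒ V = nRT/P = (30.42 × 8.314 × 282.2) / 276.9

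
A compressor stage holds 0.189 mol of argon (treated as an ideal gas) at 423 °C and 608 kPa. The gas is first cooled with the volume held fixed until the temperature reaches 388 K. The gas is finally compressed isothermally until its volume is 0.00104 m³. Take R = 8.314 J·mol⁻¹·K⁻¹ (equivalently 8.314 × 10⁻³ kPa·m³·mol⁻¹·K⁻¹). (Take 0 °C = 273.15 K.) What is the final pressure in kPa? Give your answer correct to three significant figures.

P₃ ≈ 586 kPa

Convert: T₁ = 696.1 K.
From PV = nRT: V₁ = nRT₁/P₁ = 0.001799 m³.
Isochoric, so P/T is constant: V₂ = V₁; P₂ = P₁·(T₂/T₁) = 338.9 kPa.
Isothermal, so P V is constant: T₃ = T₂; P₃ = P₂·(V₂/V₃) = 586.2 kPa.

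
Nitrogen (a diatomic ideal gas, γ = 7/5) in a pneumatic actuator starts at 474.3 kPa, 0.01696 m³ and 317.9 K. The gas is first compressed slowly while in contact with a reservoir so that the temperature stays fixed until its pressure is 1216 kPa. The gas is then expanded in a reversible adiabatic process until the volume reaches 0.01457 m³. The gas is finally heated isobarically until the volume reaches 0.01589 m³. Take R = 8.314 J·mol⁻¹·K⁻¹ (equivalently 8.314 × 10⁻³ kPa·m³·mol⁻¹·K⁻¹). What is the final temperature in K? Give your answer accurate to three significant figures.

Isothermal, so P V is constant: T₂ = T₁; V₂ = V₁·(P₁/P₂) = 0.006615 m³.
Adiabatic (γ = 7/5), T V^(γ−1) and P V^γ constant: T₃ = T₂·(V₂/V₃)^(γ−1) = 231.8 K; P₃ = P₂·(V₂/V₃)^γ = 402.6 kPa.
P constant ⇒ V ∝ T: P₄ = P₃; T₄ = T₃·(V₄/V₃) = 252.8 K.

T₄ ≈ 253 K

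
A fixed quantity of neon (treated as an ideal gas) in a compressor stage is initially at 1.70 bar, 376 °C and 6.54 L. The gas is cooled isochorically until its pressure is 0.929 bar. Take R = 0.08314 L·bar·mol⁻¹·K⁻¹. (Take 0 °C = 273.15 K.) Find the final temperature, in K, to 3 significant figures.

T₂ ≈ 355 K

Convert: T₁ = 649.1 K.
V constant ⇒ P ∝ T: V₂ = V₁; T₂ = T₁·(P₂/P₁) = 354.7 K.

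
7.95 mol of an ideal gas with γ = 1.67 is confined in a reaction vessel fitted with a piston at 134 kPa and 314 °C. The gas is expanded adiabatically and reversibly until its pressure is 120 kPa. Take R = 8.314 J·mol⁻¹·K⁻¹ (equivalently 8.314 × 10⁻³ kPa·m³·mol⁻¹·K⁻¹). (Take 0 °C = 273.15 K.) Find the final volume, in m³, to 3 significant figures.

V₂ ≈ 0.309 m³

Convert: T₁ = 587.1 K.
From PV = nRT: V₁ = nRT₁/P₁ = 0.2896 m³.
Adiabatic (γ = 1.67), T V^(γ−1) and P V^γ constant: T₂ = T₁·(P₂/P₁)^((γ−1)/γ) = 561.7 K; V₂ = V₁·(P₁/P₂)^(1/γ) = 0.3094 m³.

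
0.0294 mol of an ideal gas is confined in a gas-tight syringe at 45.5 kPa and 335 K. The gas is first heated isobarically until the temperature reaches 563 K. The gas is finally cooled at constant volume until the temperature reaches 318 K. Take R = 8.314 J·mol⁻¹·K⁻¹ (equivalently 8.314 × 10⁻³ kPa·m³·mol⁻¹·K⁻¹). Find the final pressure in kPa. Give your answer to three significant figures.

From PV = nRT: V₁ = nRT₁/P₁ = 0.001800 m³.
P constant ⇒ V ∝ T: P₂ = P₁; V₂ = V₁·(T₂/T₁) = 0.003025 m³.
V constant ⇒ P ∝ T: V₃ = V₂; P₃ = P₂·(T₃/T₂) = 25.70 kPa.

P₃ ≈ 25.7 kPa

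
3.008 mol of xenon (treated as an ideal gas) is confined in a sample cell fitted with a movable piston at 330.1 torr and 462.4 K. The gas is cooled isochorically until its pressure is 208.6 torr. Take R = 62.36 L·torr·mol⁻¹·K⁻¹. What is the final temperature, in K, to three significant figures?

From PV = nRT: V₁ = nRT₁/P₁ = 262.8 L.
Isochoric, so P/T is constant: V₂ = V₁; T₂ = T₁·(P₂/P₁) = 292.2 K.

T₂ ≈ 292 K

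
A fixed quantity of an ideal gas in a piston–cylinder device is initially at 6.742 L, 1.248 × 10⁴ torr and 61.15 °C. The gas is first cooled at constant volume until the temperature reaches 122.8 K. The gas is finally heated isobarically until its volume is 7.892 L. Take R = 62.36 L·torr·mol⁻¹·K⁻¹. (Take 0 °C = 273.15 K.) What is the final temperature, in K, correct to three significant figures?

T₃ ≈ 144 K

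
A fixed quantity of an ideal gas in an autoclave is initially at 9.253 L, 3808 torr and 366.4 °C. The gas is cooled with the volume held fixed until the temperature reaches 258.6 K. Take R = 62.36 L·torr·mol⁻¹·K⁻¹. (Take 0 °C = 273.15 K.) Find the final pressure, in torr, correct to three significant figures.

P₂ ≈ 1.54e+03 torr

Convert: T₁ = 639.5 K.
V constant ⇒ P ∝ T: V₂ = V₁; P₂ = P₁·(T₂/T₁) = 1540 torr.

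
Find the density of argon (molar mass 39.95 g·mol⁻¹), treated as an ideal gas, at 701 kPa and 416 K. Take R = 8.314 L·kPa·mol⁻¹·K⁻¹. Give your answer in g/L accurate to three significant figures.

ρ ≈ 8.10 g/L

ρ = PM/(RT) = (701 × 39.95) / (8.314 × 416.0)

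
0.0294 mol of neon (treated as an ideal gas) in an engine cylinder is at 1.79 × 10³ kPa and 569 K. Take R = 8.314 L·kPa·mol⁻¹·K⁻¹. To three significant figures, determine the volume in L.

V ≈ 0.0777 L

PV = nRT ⇒ V = nRT/P = (0.0294 × 8.314 × 569) / 1.79e+03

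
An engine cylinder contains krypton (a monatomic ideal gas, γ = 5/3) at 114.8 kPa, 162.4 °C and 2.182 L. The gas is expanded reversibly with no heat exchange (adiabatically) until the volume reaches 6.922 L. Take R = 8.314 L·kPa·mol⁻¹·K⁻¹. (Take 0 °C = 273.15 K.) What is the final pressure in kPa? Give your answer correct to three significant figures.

P₂ ≈ 16.8 kPa

Convert: T₁ = 435.5 K.
Adiabatic (γ = 5/3), T V^(γ−1) and P V^γ constant: T₂ = T₁·(V₁/V₂)^(γ−1) = 201.7 K; P₂ = P₁·(V₁/V₂)^γ = 16.76 kPa.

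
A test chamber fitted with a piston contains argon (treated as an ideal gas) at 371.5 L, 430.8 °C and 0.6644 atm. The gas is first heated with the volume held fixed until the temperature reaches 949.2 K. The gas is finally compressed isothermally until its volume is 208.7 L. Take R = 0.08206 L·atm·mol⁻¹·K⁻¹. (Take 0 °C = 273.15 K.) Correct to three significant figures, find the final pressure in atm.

P₃ ≈ 1.59 atm

Convert: T₁ = 704.0 K.
Isochoric, so P/T is constant: V₂ = V₁; P₂ = P₁·(T₂/T₁) = 0.8959 atm.
T constant ⇒ Boyle's law P V = const: T₃ = T₂; P₃ = P₂·(V₂/V₃) = 1.595 atm.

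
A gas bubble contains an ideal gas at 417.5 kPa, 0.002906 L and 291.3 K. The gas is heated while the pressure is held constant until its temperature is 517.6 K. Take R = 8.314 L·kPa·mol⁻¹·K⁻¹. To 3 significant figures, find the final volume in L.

P constant ⇒ V ∝ T: P₂ = P₁; V₂ = V₁·(T₂/T₁) = 0.005164 L.

V₂ ≈ 0.00516 L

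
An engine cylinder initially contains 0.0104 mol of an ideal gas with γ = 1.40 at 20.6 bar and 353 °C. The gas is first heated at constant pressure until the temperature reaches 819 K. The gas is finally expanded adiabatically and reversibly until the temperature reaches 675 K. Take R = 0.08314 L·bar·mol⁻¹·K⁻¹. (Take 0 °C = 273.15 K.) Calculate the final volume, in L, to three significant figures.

Convert: T₁ = 626.1 K.
From PV = nRT: V₁ = nRT₁/P₁ = 0.02628 L.
P constant ⇒ V ∝ T: P₂ = P₁; V₂ = V₁·(T₂/T₁) = 0.03438 L.
Adiabatic (γ = 1.40), T V^(γ−1) and P V^γ constant: P₃ = P₂·(T₃/T₂)^(γ/(γ−1)) = 10.47 bar; V₃ = V₂·(T₂/T₃)^(1/(γ−1)) = 0.05575 L.

V₃ ≈ 0.0557 L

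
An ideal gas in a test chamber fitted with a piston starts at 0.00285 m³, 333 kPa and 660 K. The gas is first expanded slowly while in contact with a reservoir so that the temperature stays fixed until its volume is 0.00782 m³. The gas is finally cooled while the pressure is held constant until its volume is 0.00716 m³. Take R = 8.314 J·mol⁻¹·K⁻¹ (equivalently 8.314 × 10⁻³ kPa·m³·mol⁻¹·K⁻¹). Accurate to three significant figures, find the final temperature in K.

Isothermal, so P V is constant: T₂ = T₁; P₂ = P₁·(V₁/V₂) = 121.4 kPa.
Isobaric, so V/T is constant: P₃ = P₂; T₃ = T₂·(V₃/V₂) = 604.3 K.

T₃ ≈ 604 K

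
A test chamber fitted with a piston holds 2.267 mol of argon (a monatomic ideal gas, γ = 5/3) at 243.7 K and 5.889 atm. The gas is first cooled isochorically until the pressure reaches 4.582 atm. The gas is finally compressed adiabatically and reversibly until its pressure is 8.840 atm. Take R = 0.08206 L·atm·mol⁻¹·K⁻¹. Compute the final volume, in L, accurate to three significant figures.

V₃ ≈ 5.19 L

From PV = nRT: V₁ = nRT₁/P₁ = 7.698 L.
Isochoric, so P/T is constant: V₂ = V₁; T₂ = T₁·(P₂/P₁) = 189.6 K.
Adiabatic (γ = 5/3), T V^(γ−1) and P V^γ constant: T₃ = T₂·(P₃/P₂)^((γ−1)/γ) = 246.6 K; V₃ = V₂·(P₂/P₃)^(1/γ) = 5.190 L.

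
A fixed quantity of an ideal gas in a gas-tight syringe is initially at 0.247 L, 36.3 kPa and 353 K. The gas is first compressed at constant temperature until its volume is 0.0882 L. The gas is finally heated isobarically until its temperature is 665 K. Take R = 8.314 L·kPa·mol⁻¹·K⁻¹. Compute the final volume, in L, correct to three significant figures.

V₃ ≈ 0.166 L

Isothermal, so P V is constant: T₂ = T₁; P₂ = P₁·(V₁/V₂) = 101.7 kPa.
P constant ⇒ V ∝ T: P₃ = P₂; V₃ = V₂·(T₃/T₂) = 0.1662 L.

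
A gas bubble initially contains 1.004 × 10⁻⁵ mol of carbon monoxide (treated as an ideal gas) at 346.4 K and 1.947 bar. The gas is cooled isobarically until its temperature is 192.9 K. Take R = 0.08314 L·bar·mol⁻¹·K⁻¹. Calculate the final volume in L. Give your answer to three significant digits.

From PV = nRT: V₁ = nRT₁/P₁ = 0.0001485 L.
P constant ⇒ V ∝ T: P₂ = P₁; V₂ = V₁·(T₂/T₁) = 8.270e-05 L.

V₂ ≈ 8.27e-05 L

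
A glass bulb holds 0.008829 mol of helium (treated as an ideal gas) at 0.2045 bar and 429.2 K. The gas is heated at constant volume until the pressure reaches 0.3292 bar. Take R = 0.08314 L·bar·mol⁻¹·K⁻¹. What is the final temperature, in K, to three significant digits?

T₂ ≈ 691 K

From PV = nRT: V₁ = nRT₁/P₁ = 1.541 L.
Isochoric, so P/T is constant: V₂ = V₁; T₂ = T₁·(P₂/P₁) = 690.9 K.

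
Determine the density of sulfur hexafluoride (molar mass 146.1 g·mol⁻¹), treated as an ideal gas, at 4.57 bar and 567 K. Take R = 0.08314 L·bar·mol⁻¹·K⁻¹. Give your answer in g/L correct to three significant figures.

ρ ≈ 14.2 g/L

ρ = PM/(RT) = (4.57 × 146.1) / (0.08314 × 567.0)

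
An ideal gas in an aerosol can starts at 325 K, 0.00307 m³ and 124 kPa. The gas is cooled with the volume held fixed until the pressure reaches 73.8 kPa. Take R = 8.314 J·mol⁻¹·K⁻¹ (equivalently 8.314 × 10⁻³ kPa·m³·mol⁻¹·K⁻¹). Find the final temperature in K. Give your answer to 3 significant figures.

T₂ ≈ 193 K

Isochoric, so P/T is constant: V₂ = V₁; T₂ = T₁·(P₂/P₁) = 193.4 K.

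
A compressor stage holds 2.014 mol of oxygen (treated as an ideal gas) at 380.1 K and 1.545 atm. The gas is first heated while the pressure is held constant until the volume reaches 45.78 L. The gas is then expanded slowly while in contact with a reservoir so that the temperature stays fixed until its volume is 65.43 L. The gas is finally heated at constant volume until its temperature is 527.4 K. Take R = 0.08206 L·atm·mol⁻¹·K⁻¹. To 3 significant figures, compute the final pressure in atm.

P₄ ≈ 1.33 atm

From PV = nRT: V₁ = nRT₁/P₁ = 40.66 L.
Isobaric, so V/T is constant: P₂ = P₁; T₂ = T₁·(V₂/V₁) = 428.0 K.
T constant ⇒ Boyle's law P V = const: T₃ = T₂; P₃ = P₂·(V₂/V₃) = 1.081 atm.
V constant ⇒ P ∝ T: V₄ = V₃; P₄ = P₃·(T₄/T₃) = 1.332 atm.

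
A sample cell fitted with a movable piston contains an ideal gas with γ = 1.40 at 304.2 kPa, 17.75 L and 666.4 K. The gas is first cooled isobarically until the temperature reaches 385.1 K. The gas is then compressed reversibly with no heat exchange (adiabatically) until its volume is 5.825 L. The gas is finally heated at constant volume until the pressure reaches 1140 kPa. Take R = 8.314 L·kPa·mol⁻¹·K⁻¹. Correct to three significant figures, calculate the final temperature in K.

T₄ ≈ 820 K

P constant ⇒ V ∝ T: P₂ = P₁; V₂ = V₁·(T₂/T₁) = 10.26 L.
Adiabatic (γ = 1.40), T V^(γ−1) and P V^γ constant: T₃ = T₂·(V₂/V₃)^(γ−1) = 482.9 K; P₃ = P₂·(V₂/V₃)^γ = 671.7 kPa.
V constant ⇒ P ∝ T: V₄ = V₃; T₄ = T₃·(P₄/P₃) = 819.6 K.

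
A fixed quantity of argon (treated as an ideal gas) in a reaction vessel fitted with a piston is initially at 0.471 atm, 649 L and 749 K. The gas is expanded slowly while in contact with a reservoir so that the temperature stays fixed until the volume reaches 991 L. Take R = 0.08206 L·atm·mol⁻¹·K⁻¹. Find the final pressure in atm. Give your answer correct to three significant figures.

P₂ ≈ 0.308 atm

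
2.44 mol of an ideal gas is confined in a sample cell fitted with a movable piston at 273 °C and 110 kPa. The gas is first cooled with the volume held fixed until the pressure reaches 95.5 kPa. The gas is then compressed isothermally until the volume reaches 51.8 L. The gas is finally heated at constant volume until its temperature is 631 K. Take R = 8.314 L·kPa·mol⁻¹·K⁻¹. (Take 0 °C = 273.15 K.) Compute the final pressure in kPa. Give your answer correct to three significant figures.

Convert: T₁ = 546.1 K.
From PV = nRT: V₁ = nRT₁/P₁ = 100.7 L.
Isochoric, so P/T is constant: V₂ = V₁; T₂ = T₁·(P₂/P₁) = 474.2 K.
T constant ⇒ Boyle's law P V = const: T₃ = T₂; P₃ = P₂·(V₂/V₃) = 185.7 kPa.
V constant ⇒ P ∝ T: V₄ = V₃; P₄ = P₃·(T₄/T₃) = 247.1 kPa.

P₄ ≈ 247 kPa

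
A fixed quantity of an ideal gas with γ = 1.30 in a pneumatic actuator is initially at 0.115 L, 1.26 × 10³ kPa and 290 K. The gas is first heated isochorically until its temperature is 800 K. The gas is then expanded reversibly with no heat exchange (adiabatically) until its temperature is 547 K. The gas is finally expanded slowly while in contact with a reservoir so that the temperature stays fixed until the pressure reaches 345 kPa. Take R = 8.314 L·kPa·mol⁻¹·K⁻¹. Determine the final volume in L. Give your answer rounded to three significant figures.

Isochoric, so P/T is constant: V₂ = V₁; P₂ = P₁·(T₂/T₁) = 3476 kPa.
Reversible adiabatic, γ = 1.30: P₃ = P₂·(T₃/T₂)^(γ/(γ−1)) = 669.3 kPa; V₃ = V₂·(T₂/T₃)^(1/(γ−1)) = 0.4084 L.
T constant ⇒ Boyle's law P V = const: T₄ = T₃; V₄ = V₃·(P₃/P₄) = 0.7922 L.

V₄ ≈ 0.792 L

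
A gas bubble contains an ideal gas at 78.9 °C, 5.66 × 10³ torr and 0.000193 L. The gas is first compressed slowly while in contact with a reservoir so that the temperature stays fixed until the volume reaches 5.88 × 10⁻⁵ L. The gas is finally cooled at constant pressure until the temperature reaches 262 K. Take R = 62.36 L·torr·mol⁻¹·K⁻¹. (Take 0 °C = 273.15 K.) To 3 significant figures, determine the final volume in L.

V₃ ≈ 4.38e-05 L

Convert: T₁ = 352.0 K.
Isothermal, so P V is constant: T₂ = T₁; P₂ = P₁·(V₁/V₂) = 1.858e+04 torr.
P constant ⇒ V ∝ T: P₃ = P₂; V₃ = V₂·(T₃/T₂) = 4.376e-05 L.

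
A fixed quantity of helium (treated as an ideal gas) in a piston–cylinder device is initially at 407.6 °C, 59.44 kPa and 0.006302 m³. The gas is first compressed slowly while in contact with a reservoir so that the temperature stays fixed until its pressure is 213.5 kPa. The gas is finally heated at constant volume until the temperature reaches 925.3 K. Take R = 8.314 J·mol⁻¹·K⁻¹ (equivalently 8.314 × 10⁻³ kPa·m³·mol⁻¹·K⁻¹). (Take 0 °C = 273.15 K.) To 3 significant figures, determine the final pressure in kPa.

Convert: T₁ = 680.8 K.
T constant ⇒ Boyle's law P V = const: T₂ = T₁; V₂ = V₁·(P₁/P₂) = 0.001755 m³.
V constant ⇒ P ∝ T: V₃ = V₂; P₃ = P₂·(T₃/T₂) = 290.2 kPa.

P₃ ≈ 290 kPa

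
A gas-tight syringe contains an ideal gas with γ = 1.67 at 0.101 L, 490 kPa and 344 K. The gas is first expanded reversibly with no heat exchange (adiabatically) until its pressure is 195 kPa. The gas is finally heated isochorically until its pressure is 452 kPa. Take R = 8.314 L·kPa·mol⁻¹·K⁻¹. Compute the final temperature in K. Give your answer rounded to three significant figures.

T₃ ≈ 551 K

Reversible adiabatic, γ = 1.67: T₂ = T₁·(P₂/P₁)^((γ−1)/γ) = 237.7 K; V₂ = V₁·(P₁/P₂)^(1/γ) = 0.1754 L.
V constant ⇒ P ∝ T: V₃ = V₂; T₃ = T₂·(P₃/P₂) = 551.0 K.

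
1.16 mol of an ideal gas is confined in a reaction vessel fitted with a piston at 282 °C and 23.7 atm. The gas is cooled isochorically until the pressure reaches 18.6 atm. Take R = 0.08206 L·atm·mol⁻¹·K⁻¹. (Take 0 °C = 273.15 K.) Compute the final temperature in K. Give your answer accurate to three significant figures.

Convert: T₁ = 555.1 K.
From PV = nRT: V₁ = nRT₁/P₁ = 2.230 L.
V constant ⇒ P ∝ T: V₂ = V₁; T₂ = T₁·(P₂/P₁) = 435.7 K.

T₂ ≈ 436 K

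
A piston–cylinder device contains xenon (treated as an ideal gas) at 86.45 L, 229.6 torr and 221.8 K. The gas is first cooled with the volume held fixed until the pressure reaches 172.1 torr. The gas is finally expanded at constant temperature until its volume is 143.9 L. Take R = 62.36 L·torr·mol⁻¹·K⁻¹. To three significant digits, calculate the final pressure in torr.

Isochoric, so P/T is constant: V₂ = V₁; T₂ = T₁·(P₂/P₁) = 166.3 K.
T constant ⇒ Boyle's law P V = const: T₃ = T₂; P₃ = P₂·(V₂/V₃) = 103.4 torr.

P₃ ≈ 103 torr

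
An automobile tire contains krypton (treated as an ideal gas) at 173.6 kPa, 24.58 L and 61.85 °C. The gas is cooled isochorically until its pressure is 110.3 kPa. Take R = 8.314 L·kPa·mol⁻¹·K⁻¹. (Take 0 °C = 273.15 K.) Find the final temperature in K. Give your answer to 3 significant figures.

T₂ ≈ 213 K

Convert: T₁ = 335.0 K.
V constant ⇒ P ∝ T: V₂ = V₁; T₂ = T₁·(P₂/P₁) = 212.8 K.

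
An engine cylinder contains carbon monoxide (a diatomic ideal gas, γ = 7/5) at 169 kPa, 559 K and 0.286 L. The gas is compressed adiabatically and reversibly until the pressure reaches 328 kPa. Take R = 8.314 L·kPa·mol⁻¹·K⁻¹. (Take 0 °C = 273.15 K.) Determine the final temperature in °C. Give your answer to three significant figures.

T₂ ≈ 402 °C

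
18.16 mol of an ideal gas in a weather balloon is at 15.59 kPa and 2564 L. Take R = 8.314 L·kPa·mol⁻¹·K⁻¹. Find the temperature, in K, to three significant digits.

PV = nRT ⇒ T = PV/(nR) = (15.59 × 2564) / (18.16 × 8.314)

T ≈ 265 K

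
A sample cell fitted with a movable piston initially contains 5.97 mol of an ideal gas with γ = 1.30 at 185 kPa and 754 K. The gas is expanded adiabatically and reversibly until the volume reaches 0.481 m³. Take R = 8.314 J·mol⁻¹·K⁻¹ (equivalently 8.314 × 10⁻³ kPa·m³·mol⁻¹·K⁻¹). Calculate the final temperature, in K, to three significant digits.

T₂ ≈ 581 K

From PV = nRT: V₁ = nRT₁/P₁ = 0.2023 m³.
Reversible adiabatic, γ = 1.30: T₂ = T₁·(V₁/V₂)^(γ−1) = 581.5 K; P₂ = P₁·(V₁/V₂)^γ = 60.00 kPa.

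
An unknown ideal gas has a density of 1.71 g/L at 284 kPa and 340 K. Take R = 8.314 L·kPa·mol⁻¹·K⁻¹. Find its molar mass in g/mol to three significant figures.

M ≈ 17.0 g/mol

ρ = PM/(RT) ⇒ M = ρRT/P = (1.71 × 8.314 × 340.0) / 284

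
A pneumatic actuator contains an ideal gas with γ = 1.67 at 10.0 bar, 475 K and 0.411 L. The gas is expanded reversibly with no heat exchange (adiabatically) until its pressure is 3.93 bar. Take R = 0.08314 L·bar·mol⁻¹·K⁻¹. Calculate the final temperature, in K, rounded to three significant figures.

T₂ ≈ 327 K

Adiabatic (γ = 1.67), T V^(γ−1) and P V^γ constant: T₂ = T₁·(P₂/P₁)^((γ−1)/γ) = 326.6 K; V₂ = V₁·(P₁/P₂)^(1/γ) = 0.7190 L.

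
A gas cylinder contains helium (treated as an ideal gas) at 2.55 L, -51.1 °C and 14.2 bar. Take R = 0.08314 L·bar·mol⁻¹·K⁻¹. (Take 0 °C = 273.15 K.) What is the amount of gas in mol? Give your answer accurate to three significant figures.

n ≈ 1.96 mol

Convert: T = 222.05 K.
PV = nRT ⇒ n = PV/(RT) = (14.2 × 2.55) / (0.08314 × 222.05)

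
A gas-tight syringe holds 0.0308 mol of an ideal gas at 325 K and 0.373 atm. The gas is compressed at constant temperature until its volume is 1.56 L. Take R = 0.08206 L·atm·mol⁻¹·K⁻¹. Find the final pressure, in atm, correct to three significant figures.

P₂ ≈ 0.527 atm

From PV = nRT: V₁ = nRT₁/P₁ = 2.202 L.
T constant ⇒ Boyle's law P V = const: T₂ = T₁; P₂ = P₁·(V₁/V₂) = 0.5266 atm.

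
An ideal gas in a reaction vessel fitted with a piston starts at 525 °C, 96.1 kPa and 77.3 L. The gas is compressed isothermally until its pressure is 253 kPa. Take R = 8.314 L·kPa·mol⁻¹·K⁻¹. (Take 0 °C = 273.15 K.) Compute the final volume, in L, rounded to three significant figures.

V₂ ≈ 29.4 L

Convert: T₁ = 798.1 K.
T constant ⇒ Boyle's law P V = const: T₂ = T₁; V₂ = V₁·(P₁/P₂) = 29.36 L.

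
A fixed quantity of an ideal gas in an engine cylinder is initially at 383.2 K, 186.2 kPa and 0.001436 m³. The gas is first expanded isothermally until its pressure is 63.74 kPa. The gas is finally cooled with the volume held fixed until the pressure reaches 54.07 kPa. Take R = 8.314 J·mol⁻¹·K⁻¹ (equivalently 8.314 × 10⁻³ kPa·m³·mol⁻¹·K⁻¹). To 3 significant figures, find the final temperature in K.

Isothermal, so P V is constant: T₂ = T₁; V₂ = V₁·(P₁/P₂) = 0.004195 m³.
V constant ⇒ P ∝ T: V₃ = V₂; T₃ = T₂·(P₃/P₂) = 325.1 K.

T₃ ≈ 325 K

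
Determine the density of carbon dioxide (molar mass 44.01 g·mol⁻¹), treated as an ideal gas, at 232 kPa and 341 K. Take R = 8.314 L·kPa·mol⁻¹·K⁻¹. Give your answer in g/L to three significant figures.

ρ = PM/(RT) = (232 × 44.01) / (8.314 × 341.0)

ρ ≈ 3.60 g/L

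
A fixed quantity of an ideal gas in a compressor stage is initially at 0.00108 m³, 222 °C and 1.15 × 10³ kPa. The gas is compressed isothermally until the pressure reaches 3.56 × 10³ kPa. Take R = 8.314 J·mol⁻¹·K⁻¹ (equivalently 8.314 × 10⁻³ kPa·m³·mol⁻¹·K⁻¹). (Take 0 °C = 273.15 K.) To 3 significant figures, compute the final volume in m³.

Convert: T₁ = 495.1 K.
T constant ⇒ Boyle's law P V = const: T₂ = T₁; V₂ = V₁·(P₁/P₂) = 0.0003489 m³.

V₂ ≈ 0.000349 m³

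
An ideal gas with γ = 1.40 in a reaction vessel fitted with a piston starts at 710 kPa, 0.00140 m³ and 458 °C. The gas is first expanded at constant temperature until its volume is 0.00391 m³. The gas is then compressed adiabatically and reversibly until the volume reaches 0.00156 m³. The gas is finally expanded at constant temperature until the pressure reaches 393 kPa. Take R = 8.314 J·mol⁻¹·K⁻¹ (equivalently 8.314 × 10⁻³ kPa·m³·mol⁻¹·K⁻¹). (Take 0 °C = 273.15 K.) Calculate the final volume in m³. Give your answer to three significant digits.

V₄ ≈ 0.00365 m³

Convert: T₁ = 731.1 K.
Isothermal, so P V is constant: T₂ = T₁; P₂ = P₁·(V₁/V₂) = 254.2 kPa.
Adiabatic (γ = 1.40), T V^(γ−1) and P V^γ constant: T₃ = T₂·(V₂/V₃)^(γ−1) = 1056 K; P₃ = P₂·(V₂/V₃)^γ = 920.2 kPa.
T constant ⇒ Boyle's law P V = const: T₄ = T₃; V₄ = V₃·(P₃/P₄) = 0.003653 m³.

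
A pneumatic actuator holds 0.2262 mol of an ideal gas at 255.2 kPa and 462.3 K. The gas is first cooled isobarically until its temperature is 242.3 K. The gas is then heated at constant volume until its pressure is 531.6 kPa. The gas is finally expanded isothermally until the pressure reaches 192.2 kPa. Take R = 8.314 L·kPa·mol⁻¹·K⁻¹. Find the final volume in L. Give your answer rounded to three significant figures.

V₄ ≈ 4.94 L

From PV = nRT: V₁ = nRT₁/P₁ = 3.407 L.
Isobaric, so V/T is constant: P₂ = P₁; V₂ = V₁·(T₂/T₁) = 1.786 L.
Isochoric, so P/T is constant: V₃ = V₂; T₃ = T₂·(P₃/P₂) = 504.7 K.
Isothermal, so P V is constant: T₄ = T₃; V₄ = V₃·(P₃/P₄) = 4.939 L.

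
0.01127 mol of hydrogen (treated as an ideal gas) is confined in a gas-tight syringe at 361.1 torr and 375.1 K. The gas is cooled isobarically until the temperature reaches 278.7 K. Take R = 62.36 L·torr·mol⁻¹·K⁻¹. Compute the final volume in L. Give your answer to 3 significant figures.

V₂ ≈ 0.542 L

From PV = nRT: V₁ = nRT₁/P₁ = 0.7300 L.
Isobaric, so V/T is constant: P₂ = P₁; V₂ = V₁·(T₂/T₁) = 0.5424 L.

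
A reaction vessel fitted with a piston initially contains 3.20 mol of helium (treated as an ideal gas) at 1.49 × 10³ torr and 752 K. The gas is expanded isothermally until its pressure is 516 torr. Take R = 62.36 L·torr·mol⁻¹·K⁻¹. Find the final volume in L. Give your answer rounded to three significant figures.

From PV = nRT: V₁ = nRT₁/P₁ = 100.7 L.
T constant ⇒ Boyle's law P V = const: T₂ = T₁; V₂ = V₁·(P₁/P₂) = 290.8 L.

V₂ ≈ 291 L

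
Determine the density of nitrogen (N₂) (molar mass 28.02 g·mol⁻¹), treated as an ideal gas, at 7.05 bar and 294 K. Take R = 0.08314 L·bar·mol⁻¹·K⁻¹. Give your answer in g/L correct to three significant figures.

ρ ≈ 8.08 g/L

ρ = PM/(RT) = (7.05 × 28.02) / (0.08314 × 294.0)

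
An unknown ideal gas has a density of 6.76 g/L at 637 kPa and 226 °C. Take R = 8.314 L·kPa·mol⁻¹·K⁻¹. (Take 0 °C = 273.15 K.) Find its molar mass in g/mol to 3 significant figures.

M ≈ 44.0 g/mol

ρ = PM/(RT) ⇒ M = ρRT/P = (6.76 × 8.314 × 499.1) / 637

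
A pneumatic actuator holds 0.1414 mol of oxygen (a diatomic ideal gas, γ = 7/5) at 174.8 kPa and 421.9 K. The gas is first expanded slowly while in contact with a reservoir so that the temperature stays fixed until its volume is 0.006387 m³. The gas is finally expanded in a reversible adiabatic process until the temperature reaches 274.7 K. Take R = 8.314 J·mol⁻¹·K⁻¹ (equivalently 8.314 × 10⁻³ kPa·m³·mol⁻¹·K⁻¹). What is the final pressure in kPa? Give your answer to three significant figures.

P₃ ≈ 17.3 kPa

From PV = nRT: V₁ = nRT₁/P₁ = 0.002837 m³.
T constant ⇒ Boyle's law P V = const: T₂ = T₁; P₂ = P₁·(V₁/V₂) = 77.66 kPa.
Reversible adiabatic, γ = 7/5: P₃ = P₂·(T₃/T₂)^(γ/(γ−1)) = 17.30 kPa; V₃ = V₂·(T₂/T₃)^(1/(γ−1)) = 0.01867 m³.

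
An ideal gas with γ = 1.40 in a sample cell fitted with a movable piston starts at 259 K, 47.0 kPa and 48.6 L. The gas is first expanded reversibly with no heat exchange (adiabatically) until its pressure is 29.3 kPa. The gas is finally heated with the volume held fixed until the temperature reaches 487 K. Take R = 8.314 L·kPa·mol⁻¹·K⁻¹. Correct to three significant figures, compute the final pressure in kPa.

Reversible adiabatic, γ = 1.40: T₂ = T₁·(P₂/P₁)^((γ−1)/γ) = 226.3 K; V₂ = V₁·(P₁/P₂)^(1/γ) = 68.11 L.
Isochoric, so P/T is constant: V₃ = V₂; P₃ = P₂·(T₃/T₂) = 63.06 kPa.

P₃ ≈ 63.1 kPa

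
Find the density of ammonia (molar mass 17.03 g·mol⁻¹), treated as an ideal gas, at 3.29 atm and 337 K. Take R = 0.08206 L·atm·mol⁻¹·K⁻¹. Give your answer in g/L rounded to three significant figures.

ρ = PM/(RT) = (3.29 × 17.03) / (0.08206 × 337.0)

ρ ≈ 2.03 g/L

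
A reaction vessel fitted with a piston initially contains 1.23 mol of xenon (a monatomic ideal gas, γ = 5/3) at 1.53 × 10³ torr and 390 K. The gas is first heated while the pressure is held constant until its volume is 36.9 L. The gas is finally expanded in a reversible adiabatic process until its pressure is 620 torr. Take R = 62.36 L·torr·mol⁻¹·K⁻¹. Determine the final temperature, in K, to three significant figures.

From PV = nRT: V₁ = nRT₁/P₁ = 19.55 L.
P constant ⇒ V ∝ T: P₂ = P₁; T₂ = T₁·(V₂/V₁) = 736.0 K.
Reversible adiabatic, γ = 5/3: T₃ = T₂·(P₃/P₂)^((γ−1)/γ) = 512.8 K; V₃ = V₂·(P₂/P₃)^(1/γ) = 63.45 L.

T₃ ≈ 513 K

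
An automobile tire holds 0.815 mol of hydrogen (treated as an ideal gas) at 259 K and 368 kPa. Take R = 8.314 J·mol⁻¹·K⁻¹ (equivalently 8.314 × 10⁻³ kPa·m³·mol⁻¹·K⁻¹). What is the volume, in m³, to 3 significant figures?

PV = nRT ⇒ V = nRT/P = (0.815 × 8.314 × 10⁻³ × 259) / 368

V ≈ 0.00477 m³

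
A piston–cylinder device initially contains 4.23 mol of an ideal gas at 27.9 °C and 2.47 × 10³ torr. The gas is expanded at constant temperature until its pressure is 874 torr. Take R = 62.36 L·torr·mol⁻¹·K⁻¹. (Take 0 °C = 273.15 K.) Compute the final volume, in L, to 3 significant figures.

V₂ ≈ 90.9 L

Convert: T₁ = 301.0 K.
From PV = nRT: V₁ = nRT₁/P₁ = 32.15 L.
Isothermal, so P V is constant: T₂ = T₁; V₂ = V₁·(P₁/P₂) = 90.86 L.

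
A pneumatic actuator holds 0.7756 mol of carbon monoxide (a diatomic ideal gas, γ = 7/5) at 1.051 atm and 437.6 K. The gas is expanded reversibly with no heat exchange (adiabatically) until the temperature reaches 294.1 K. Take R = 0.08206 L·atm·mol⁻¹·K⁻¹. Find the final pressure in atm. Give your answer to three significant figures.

From PV = nRT: V₁ = nRT₁/P₁ = 26.50 L.
Adiabatic (γ = 7/5), T V^(γ−1) and P V^γ constant: P₂ = P₁·(T₂/T₁)^(γ/(γ−1)) = 0.2616 atm; V₂ = V₁·(T₁/T₂)^(1/(γ−1)) = 71.56 L.

P₂ ≈ 0.262 atm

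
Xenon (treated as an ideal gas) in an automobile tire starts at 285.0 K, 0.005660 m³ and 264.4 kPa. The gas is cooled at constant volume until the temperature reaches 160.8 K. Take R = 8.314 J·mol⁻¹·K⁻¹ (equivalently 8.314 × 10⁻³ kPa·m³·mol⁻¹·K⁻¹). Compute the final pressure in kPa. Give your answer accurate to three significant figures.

V constant ⇒ P ∝ T: V₂ = V₁; P₂ = P₁·(T₂/T₁) = 149.2 kPa.

P₂ ≈ 149 kPa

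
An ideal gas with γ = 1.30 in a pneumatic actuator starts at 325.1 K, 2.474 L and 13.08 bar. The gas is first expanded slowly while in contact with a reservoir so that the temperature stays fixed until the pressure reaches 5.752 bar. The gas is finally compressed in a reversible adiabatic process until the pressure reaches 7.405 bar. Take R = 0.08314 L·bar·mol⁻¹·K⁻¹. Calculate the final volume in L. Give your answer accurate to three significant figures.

T constant ⇒ Boyle's law P V = const: T₂ = T₁; V₂ = V₁·(P₁/P₂) = 5.626 L.
Adiabatic (γ = 1.30), T V^(γ−1) and P V^γ constant: T₃ = T₂·(P₃/P₂)^((γ−1)/γ) = 344.6 K; V₃ = V₂·(P₂/P₃)^(1/γ) = 4.632 L.

V₃ ≈ 4.63 L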